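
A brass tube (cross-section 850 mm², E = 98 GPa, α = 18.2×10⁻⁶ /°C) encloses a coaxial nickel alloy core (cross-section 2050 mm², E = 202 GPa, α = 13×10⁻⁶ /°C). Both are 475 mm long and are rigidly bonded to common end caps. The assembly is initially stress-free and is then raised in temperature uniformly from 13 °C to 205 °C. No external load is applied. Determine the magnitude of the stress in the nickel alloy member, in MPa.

The brass has the larger α, so on heating it would change length more than the nickel alloy if both were free. The rigid plates force a common final length, so the brass is put into compression and the nickel alloy into tension, with equal and opposite forces P (no external load).
Compatibility of the two members (thermal + elastic change equal): (α₁ − α₂)ΔT = P·[1/(A₁E₁) + 1/(A₂E₂)].
|α₁ − α₂|·ΔT = 5.2×10⁻⁶ × 192 = 0.0009984.
1/(A₁E₁) + 1/(A₂E₂) = 1/(850×98×10³) + 1/(2050×202×10³) = 1.442×10⁻⁸ N⁻¹.
P = 0.0009984 / 1.442×10⁻⁸ = 69240 N = 69.24 kN.
σ_{nickel alloy} = P/A₂ = 69240/2050 = 33.77 MPa, tensile.

σ ≈ 33.8 MPa (tensile)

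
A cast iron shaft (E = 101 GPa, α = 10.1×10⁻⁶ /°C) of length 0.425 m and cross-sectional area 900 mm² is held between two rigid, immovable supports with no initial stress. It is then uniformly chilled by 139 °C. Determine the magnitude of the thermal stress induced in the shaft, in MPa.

σ ≈ 142 MPa (tensile)

With length fixed, the mechanical strain must cancel the thermal strain αΔT = 10.1×10⁻⁶ × 139 = 1403.9×10⁻⁶.
The stress required to suppress this strain is σ = Eε = 101×10³ × 1403.9×10⁻⁶ = 141.8 MPa, tensile since the shaft is trying to contract.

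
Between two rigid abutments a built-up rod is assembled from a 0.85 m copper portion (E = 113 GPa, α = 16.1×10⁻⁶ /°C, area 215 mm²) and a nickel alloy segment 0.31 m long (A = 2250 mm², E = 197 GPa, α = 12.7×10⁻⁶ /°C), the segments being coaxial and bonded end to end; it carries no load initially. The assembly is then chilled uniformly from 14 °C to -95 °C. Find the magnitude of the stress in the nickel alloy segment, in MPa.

Free thermal contraction of the whole bar: Σ αᵢΔT Lᵢ = 16.1×10⁻⁶×109×850 + 12.7×10⁻⁶×109×310 = 1.921 mm.
Since the ends are fixed, an axial force P builds up, equal in every segment, with P · Σ Lᵢ/(AᵢEᵢ) = δ_free.
Σ Lᵢ/(AᵢEᵢ) = 850/(215×113×10³) + 310/(2250×197×10³) = 3.569×10⁻⁵ mm/N.
P = 1.921 / 3.569×10⁻⁵ = 53820 N = 53.82 kN, tensile.
σ_{nickel alloy} = P / A = 53820 / 2250 = 23.92 MPa.

σ ≈ 23.9 MPa (tensile)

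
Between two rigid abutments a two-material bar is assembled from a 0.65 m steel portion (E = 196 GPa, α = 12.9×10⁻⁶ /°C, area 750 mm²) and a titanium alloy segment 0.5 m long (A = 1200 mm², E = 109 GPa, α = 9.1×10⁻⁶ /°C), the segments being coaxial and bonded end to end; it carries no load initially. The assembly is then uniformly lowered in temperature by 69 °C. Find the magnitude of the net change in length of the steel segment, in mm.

|ΔL| ≈ 0.0999 mm

If the supports were absent, the total length change would be Σ αᵢΔT Lᵢ = 12.9×10⁻⁶×69×650 + 9.1×10⁻⁶×69×500 = 0.8925 mm.
The rigid supports impose zero overall length change; the single axial force P common to all segments must satisfy P Σ Lᵢ/(AᵢEᵢ) = δ_free.
The series flexibility is Σ Lᵢ/(AᵢEᵢ) = 650/(750×196×10³) + 500/(1200×109×10³) = 8.244×10⁻⁶ mm/N.
Hence P = δ_free / Σ(L/AE) = 0.8925/8.244×10⁻⁶ = 108.3 kN (tensile).
For the steel segment, free thermal change = 12.9×10⁻⁶×69×650 = 0.5786 mm and elastic change from P = 108300×650/(750×196×10³) = 0.4787 mm; these oppose, so the net change is 0.0999 mm (segment shortens).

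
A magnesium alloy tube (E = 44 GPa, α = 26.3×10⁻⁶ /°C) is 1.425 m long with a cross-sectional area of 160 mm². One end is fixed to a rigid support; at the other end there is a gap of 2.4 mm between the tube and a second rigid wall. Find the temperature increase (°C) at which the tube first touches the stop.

Contact occurs when the free expansion equals the gap: αΔT L = 2.4 mm.
So ΔT = g/(αL) = 2.4/(26.3×10⁻⁶ × 1425) = 64.04 °C.

ΔT ≈ 64 °C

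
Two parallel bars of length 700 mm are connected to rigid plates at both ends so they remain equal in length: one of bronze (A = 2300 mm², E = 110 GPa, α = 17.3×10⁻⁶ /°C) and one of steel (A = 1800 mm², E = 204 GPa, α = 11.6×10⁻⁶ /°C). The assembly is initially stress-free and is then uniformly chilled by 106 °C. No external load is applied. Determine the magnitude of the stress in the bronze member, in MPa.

Equilibrium of a rigid end plate with no external load gives equal and opposite internal forces ±P in the two members. Since α_{bronze} > α_{steel}, cooling drives the bronze into tension and the steel into compression.
Equating the net (thermal + elastic) strains gives |α₁ − α₂|·ΔT = P·[1/(A₁E₁) + 1/(A₂E₂)].
|α₁ − α₂|·ΔT = 5.7×10⁻⁶ × 106 = 0.0006042.
1/(A₁E₁) + 1/(A₂E₂) = 1/(2300×110×10³) + 1/(1800×204×10³) = 6.676×10⁻⁹ N⁻¹.
P = 0.0006042 / 6.676×10⁻⁹ = 90500 N = 90.5 kN.
σ_{bronze} = P/A₁ = 90500/2300 = 39.35 MPa, tensile.

σ ≈ 39.3 MPa (tensile)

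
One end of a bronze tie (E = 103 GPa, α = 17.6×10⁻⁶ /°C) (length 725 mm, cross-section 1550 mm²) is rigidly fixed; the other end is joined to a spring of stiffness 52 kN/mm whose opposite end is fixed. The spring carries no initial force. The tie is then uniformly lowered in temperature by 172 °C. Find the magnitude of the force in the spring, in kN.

P ≈ 92.3 kN

The unrestrained thermal change is αΔT L = 17.6×10⁻⁶ × 172 × 725 = 2.195 mm.
With a force P in the spring, the elastic change of the tie is PL/(AE) and that of the spring is P/k; compatibility requires their sum to equal δ_free.
P [ L/(AE) + 1/k ] = δ_free → P [ 725/(1550×103×10³) + 1/(52×10³) ] = 2.195.
P = 2.195 / 2.377×10⁻⁵ = 92320 N.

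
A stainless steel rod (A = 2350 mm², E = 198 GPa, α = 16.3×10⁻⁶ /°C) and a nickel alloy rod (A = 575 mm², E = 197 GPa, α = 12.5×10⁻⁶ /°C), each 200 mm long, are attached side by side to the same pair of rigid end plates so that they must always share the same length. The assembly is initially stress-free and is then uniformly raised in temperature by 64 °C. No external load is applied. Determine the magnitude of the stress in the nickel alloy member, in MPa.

Equilibrium of a rigid end plate with no external load gives equal and opposite internal forces ±P in the two members. Since α_{stainless steel} > α_{nickel alloy}, heating drives the stainless steel into compression and the nickel alloy into tension.
Compatibility of the two members (thermal + elastic change equal): (α₁ − α₂)ΔT = P·[1/(A₁E₁) + 1/(A₂E₂)].
|α₁ − α₂|·ΔT = 3.8×10⁻⁶ × 64 = 0.0002432.
1/(A₁E₁) + 1/(A₂E₂) = 1/(2350×198×10³) + 1/(575×197×10³) = 1.098×10⁻⁸ N⁻¹.
So P = 0.0002432 / 1.098×10⁻⁸ = 22.15 kN.
σ_{nickel alloy} = P/A₂ = 22150/575 = 38.53 MPa, tensile.

σ ≈ 38.5 MPa (tensile)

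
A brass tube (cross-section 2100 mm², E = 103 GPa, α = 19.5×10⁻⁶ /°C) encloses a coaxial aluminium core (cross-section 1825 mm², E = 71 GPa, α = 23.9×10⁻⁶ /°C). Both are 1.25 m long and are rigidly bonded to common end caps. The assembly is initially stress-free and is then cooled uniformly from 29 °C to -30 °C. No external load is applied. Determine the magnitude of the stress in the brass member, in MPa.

σ ≈ 10 MPa (compressive)

Both members must finish at the same length. With the larger α, the aluminium tends to over-contract; the plates restrain it, putting the aluminium in tension and the brass in compression. With no external load the two internal forces are equal and opposite, magnitude P.
Compatibility of the two members (thermal + elastic change equal): (α₁ − α₂)ΔT = P·[1/(A₁E₁) + 1/(A₂E₂)].
|α₁ − α₂|·ΔT = 4.4×10⁻⁶ × 59 = 0.0002596.
1/(A₁E₁) + 1/(A₂E₂) = 1/(2100×103×10³) + 1/(1825×71×10³) = 1.234×10⁻⁸ N⁻¹.
P = 0.0002596 / 1.234×10⁻⁸ = 21040 N = 21.04 kN.
σ_{brass} = P/A₁ = 21040/2100 = 10.02 MPa, compressive.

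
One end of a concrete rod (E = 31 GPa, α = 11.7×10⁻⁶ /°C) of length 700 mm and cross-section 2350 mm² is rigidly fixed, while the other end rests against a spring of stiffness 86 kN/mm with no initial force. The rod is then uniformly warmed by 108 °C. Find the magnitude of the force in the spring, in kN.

If the spring were absent the rod would lengthen by αΔT L = 11.7×10⁻⁶ × 108 × 700 = 0.8845 mm.
With a force P in the spring, the elastic change of the rod is PL/(AE) and that of the spring is P/k; compatibility requires their sum to equal δ_free.
P [ L/(AE) + 1/k ] = δ_free → P [ 700/(2350×31×10³) + 1/(86×10³) ] = 0.8845.
P = 0.8845 / 2.124×10⁻⁵ = 41650 N.

P ≈ 41.7 kN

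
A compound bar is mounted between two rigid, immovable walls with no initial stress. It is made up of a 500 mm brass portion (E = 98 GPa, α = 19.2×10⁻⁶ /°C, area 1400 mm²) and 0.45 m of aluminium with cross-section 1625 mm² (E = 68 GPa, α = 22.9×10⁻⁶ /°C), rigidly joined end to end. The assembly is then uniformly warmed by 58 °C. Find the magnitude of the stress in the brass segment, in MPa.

σ ≈ 107 MPa (compressive)

Free thermal expansion of the whole bar: Σ αᵢΔT Lᵢ = 19.2×10⁻⁶×58×500 + 22.9×10⁻⁶×58×450 = 1.154 mm.
Since the ends are fixed, an axial force P builds up, equal in every segment, with P · Σ Lᵢ/(AᵢEᵢ) = δ_free.
The series flexibility is Σ Lᵢ/(AᵢEᵢ) = 500/(1400×98×10³) + 450/(1625×68×10³) = 7.717×10⁻⁶ mm/N.
P = 1.154 / 7.717×10⁻⁶ = 149600 N = 149.6 kN, compressive.
σ_{brass} = P / A = 149600 / 1400 = 106.9 MPa.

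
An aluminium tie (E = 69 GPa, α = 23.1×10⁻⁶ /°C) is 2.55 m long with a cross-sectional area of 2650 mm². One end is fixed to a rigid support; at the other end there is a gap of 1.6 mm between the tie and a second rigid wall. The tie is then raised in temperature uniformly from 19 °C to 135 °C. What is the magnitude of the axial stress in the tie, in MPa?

σ ≈ 142 MPa (compressive)

Free thermal elongation = αΔT L = 23.1×10⁻⁶ × 116 × 2550 = 6.833 mm.
The gap closes (δ_free > 1.6 mm) and the wall then resists a further 6.833 − 1.6 = 5.233 mm of expansion.
Compatibility: PL/(AE) = 5.233 mm, so σ = P/A = E × (5.233/2550) = 141.6 MPa.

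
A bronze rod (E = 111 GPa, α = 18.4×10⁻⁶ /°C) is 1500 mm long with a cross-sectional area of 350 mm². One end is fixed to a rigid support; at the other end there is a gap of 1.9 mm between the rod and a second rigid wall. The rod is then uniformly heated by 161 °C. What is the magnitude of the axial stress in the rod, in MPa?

σ ≈ 188 MPa (compressive)

If the wall were absent the rod would grow by αΔT L = 18.4×10⁻⁶ × 161 × 1500 = 4.444 mm.
After closing the 1.9 mm clearance, 4.444 − 1.9 = 2.544 mm of expansion remains to be suppressed by the wall.
That suppressed elongation corresponds to σ = E·Δ/L = 111×10³ × 2.544/1500 = 188.2 MPa.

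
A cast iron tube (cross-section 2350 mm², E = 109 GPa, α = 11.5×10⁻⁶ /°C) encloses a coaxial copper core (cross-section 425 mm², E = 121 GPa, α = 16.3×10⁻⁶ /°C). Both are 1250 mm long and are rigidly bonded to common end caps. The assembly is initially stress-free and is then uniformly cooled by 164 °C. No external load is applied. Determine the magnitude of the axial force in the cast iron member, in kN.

P ≈ 33.7 kN (compressive in the cast iron)

The copper has the larger α, so on cooling it would change length more than the cast iron if both were free. The rigid plates force a common final length, so the copper is put into tension and the cast iron into compression, with equal and opposite forces P (no external load).
Compatibility of the two members (thermal + elastic change equal): (α₁ − α₂)ΔT = P·[1/(A₁E₁) + 1/(A₂E₂)].
|α₁ − α₂|·ΔT = 4.8×10⁻⁶ × 164 = 0.0007872.
1/(A₁E₁) + 1/(A₂E₂) = 1/(2350×109×10³) + 1/(425×121×10³) = 2.335×10⁻⁸ N⁻¹.
So P = 0.0007872 / 2.335×10⁻⁸ = 33.71 kN.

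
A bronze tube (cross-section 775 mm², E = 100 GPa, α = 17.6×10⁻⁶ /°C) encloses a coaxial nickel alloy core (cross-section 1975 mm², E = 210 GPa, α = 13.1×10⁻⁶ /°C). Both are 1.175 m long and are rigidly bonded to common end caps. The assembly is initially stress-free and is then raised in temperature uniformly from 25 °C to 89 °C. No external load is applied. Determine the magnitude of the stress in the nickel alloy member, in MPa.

The bronze has the larger α, so on heating it would change length more than the nickel alloy if both were free. The rigid plates force a common final length, so the bronze is put into compression and the nickel alloy into tension, with equal and opposite forces P (no external load).
Compatibility of the two members (thermal + elastic change equal): (α₁ − α₂)ΔT = P·[1/(A₁E₁) + 1/(A₂E₂)].
|α₁ − α₂|·ΔT = 4.5×10⁻⁶ × 64 = 0.000288.
1/(A₁E₁) + 1/(A₂E₂) = 1/(775×100×10³) + 1/(1975×210×10³) = 1.531×10⁻⁸ N⁻¹.
So P = 0.000288 / 1.531×10⁻⁸ = 18.81 kN.
σ_{nickel alloy} = P/A₂ = 18810/1975 = 9.522 MPa, tensile.

σ ≈ 9.52 MPa (tensile)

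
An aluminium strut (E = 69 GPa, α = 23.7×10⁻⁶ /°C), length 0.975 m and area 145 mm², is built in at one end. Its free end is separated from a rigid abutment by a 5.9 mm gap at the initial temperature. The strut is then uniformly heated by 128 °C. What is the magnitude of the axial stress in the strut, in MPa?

σ ≈ 0 MPa

Free thermal elongation = αΔT L = 23.7×10⁻⁶ × 128 × 975 = 2.958 mm.
Since δ_free = 2.96 mm is less than the 5.9 mm gap, the strut never touches the wall. No axial force develops.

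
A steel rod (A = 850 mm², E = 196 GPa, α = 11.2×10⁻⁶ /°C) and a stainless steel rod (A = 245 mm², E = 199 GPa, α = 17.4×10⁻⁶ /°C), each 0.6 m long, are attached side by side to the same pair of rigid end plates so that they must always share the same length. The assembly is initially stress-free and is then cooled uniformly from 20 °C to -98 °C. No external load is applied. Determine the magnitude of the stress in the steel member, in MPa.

Both members must finish at the same length. With the larger α, the stainless steel tends to over-contract; the plates restrain it, putting the stainless steel in tension and the steel in compression. With no external load the two internal forces are equal and opposite, magnitude P.
Compatibility of the two members (thermal + elastic change equal): (α₁ − α₂)ΔT = P·[1/(A₁E₁) + 1/(A₂E₂)].
|α₁ − α₂|·ΔT = 6.2×10⁻⁶ × 118 = 0.0007316.
1/(A₁E₁) + 1/(A₂E₂) = 1/(850×196×10³) + 1/(245×199×10³) = 2.651×10⁻⁸ N⁻¹.
P = 0.0007316 / 2.651×10⁻⁸ = 27590 N = 27.59 kN.
σ_{steel} = P/A₁ = 27590/850 = 32.46 MPa, compressive.

σ ≈ 32.5 MPa (compressive)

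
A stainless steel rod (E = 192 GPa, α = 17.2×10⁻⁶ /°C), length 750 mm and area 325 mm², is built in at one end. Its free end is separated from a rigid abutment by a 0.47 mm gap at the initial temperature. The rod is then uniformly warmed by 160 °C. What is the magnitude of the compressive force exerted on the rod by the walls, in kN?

P ≈ 133 kN

Unrestrained expansion: δ_free = αΔT L = 17.2×10⁻⁶ × 160 × 750 = 2.064 mm.
After closing the 0.47 mm clearance, 2.064 − 0.47 = 1.594 mm of expansion remains to be suppressed by the wall.
Compatibility: PL/(AE) = 1.594 mm, so σ = P/A = E × (1.594/750) = 408.1 MPa.
Force on the wall = σA = 408.1 × 325 mm² = 132.6 kN.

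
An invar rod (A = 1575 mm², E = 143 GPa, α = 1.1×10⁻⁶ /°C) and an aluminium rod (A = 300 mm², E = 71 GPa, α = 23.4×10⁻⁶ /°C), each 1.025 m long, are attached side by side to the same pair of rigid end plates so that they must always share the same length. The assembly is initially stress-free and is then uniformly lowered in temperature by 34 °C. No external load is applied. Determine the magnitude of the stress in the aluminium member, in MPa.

σ ≈ 49.2 MPa (tensile)

Both members must finish at the same length. With the larger α, the aluminium tends to over-contract; the plates restrain it, putting the aluminium in tension and the invar in compression. With no external load the two internal forces are equal and opposite, magnitude P.
Equating the net (thermal + elastic) strains gives |α₁ − α₂|·ΔT = P·[1/(A₁E₁) + 1/(A₂E₂)].
|α₁ − α₂|·ΔT = 22.3×10⁻⁶ × 34 = 0.0007582.
1/(A₁E₁) + 1/(A₂E₂) = 1/(1575×143×10³) + 1/(300×71×10³) = 5.139×10⁻⁸ N⁻¹.
So P = 0.0007582 / 5.139×10⁻⁸ = 14.75 kN.
σ_{aluminium} = P/A₂ = 14750/300 = 49.18 MPa, tensile.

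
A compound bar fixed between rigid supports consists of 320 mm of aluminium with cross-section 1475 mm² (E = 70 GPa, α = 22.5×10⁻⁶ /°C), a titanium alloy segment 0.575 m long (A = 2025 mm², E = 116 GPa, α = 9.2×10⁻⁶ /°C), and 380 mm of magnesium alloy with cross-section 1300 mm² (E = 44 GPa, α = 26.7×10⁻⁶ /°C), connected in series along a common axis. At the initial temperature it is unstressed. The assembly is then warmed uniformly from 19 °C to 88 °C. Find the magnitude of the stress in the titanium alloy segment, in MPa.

σ ≈ 63.3 MPa (compressive)

Free thermal expansion of the whole bar: Σ αᵢΔT Lᵢ = 22.5×10⁻⁶×69×320 + 9.2×10⁻⁶×69×575 + 26.7×10⁻⁶×69×380 = 1.562 mm.
The rigid supports impose zero overall length change; the single axial force P common to all segments must satisfy P Σ Lᵢ/(AᵢEᵢ) = δ_free.
The series flexibility is Σ Lᵢ/(AᵢEᵢ) = 320/(1475×70×10³) + 575/(2025×116×10³) + 380/(1300×44×10³) = 1.219×10⁻⁵ mm/N.
So P = 1.562 / 1.219×10⁻⁵ = 128.1 kN, compressive.
σ_{titanium alloy} = P / A = 128100 / 2025 = 63.27 MPa.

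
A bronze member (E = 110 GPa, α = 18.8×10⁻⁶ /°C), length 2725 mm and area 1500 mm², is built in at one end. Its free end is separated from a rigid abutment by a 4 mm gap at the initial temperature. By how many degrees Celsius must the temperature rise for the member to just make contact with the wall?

Contact occurs when the free expansion equals the gap: αΔT L = 4 mm.
So ΔT = g/(αL) = 4/(18.8×10⁻⁶ × 2725) = 78.08 °C.

ΔT ≈ 78.1 °C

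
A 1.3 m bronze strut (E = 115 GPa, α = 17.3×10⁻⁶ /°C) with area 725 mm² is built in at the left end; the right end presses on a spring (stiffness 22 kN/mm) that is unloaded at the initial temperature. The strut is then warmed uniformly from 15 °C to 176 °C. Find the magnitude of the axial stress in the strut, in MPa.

σ ≈ 81.8 MPa (compressive)

The unrestrained thermal change is αΔT L = 17.3×10⁻⁶ × 161 × 1300 = 3.621 mm.
With a force P in the spring, the elastic change of the strut is PL/(AE) and that of the spring is P/k; compatibility requires their sum to equal δ_free.
So P = δ_free / [L/(AE) + 1/k] = 3.621 / [ 1300/(725×115×10³) + 1/(22×10³) ].
P = 3.621 / 6.105×10⁻⁵ = 59310 N.
σ = P/A = 59310/725 = 81.81 MPa.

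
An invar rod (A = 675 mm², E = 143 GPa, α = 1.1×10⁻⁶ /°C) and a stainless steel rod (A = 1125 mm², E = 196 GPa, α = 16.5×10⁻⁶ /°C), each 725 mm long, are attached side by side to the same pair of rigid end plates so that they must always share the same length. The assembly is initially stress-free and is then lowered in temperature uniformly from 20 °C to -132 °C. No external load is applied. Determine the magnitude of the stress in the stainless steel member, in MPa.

Equilibrium of a rigid end plate with no external load gives equal and opposite internal forces ±P in the two members. Since α_{stainless steel} > α_{invar}, cooling drives the stainless steel into tension and the invar into compression.
Compatibility of the two members (thermal + elastic change equal): (α₁ − α₂)ΔT = P·[1/(A₁E₁) + 1/(A₂E₂)].
|α₁ − α₂|·ΔT = 15.4×10⁻⁶ × 152 = 0.002341.
1/(A₁E₁) + 1/(A₂E₂) = 1/(675×143×10³) + 1/(1125×196×10³) = 1.49×10⁻⁸ N⁻¹.
So P = 0.002341 / 1.49×10⁻⁸ = 157.2 kN.
σ_{stainless steel} = P/A₂ = 157200/1125 = 139.7 MPa, tensile.

σ ≈ 140 MPa (tensile)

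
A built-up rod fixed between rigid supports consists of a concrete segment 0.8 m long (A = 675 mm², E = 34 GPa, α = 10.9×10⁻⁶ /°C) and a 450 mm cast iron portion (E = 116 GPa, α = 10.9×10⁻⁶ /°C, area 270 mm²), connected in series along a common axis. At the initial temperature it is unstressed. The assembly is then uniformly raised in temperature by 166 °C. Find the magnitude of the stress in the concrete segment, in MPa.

With the walls removed the bar would change length by δ_free = Σ αᵢΔT Lᵢ = 10.9×10⁻⁶×166×800 + 10.9×10⁻⁶×166×450 = 2.262 mm.
The walls prevent any net length change, so an axial force P (same in every segment) develops. Compatibility: P · Σ Lᵢ/(AᵢEᵢ) = δ_free.
Σ Lᵢ/(AᵢEᵢ) = 800/(675×34×10³) + 450/(270×116×10³) = 4.923×10⁻⁵ mm/N.
Hence P = δ_free / Σ(L/AE) = 2.262/4.923×10⁻⁵ = 45.95 kN (compressive).
σ_{concrete} = P / A = 45950 / 675 = 68.07 MPa.

σ ≈ 68.1 MPa (compressive)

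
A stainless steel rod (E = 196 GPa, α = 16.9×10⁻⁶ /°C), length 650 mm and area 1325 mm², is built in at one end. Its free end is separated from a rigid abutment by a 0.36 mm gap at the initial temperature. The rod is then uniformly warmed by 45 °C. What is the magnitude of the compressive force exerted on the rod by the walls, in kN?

Unrestrained expansion: δ_free = αΔT L = 16.9×10⁻⁶ × 45 × 650 = 0.4943 mm.
After closing the 0.36 mm clearance, 0.4943 − 0.36 = 0.1343 mm of expansion remains to be suppressed by the wall.
Compatibility: PL/(AE) = 0.1343 mm, so σ = P/A = E × (0.1343/650) = 40.5 MPa.
Force on the wall = σA = 40.5 × 1325 mm² = 53.67 kN.

P ≈ 53.7 kN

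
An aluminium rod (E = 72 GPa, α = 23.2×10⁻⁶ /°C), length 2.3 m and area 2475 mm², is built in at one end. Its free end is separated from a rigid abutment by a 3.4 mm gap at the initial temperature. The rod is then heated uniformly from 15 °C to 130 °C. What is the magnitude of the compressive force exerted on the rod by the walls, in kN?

Unrestrained expansion: δ_free = αΔT L = 23.2×10⁻⁶ × 115 × 2300 = 6.136 mm.
This exceeds the 3.4 mm gap, so the wall pushes back. The portion of expansion that must be recovered elastically is δ_free − gap = 6.136 − 3.4 = 2.736 mm.
That suppressed elongation corresponds to σ = E·Δ/L = 72×10³ × 2.736/2300 = 85.66 MPa.
P = σA = 85.66 × 2475 = 212 kN.

P ≈ 212 kN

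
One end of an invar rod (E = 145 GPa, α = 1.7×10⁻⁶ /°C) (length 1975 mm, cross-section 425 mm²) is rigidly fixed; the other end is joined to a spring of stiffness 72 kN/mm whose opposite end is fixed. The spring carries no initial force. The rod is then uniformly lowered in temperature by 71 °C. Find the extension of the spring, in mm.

δ ≈ 0.0721 mm

Free thermal contraction: δ_free = αΔT L = 1.7×10⁻⁶ × 71 × 1975 = 0.2384 mm.
With a force P in the spring, the elastic change of the rod is PL/(AE) and that of the spring is P/k; compatibility requires their sum to equal δ_free.
So P = δ_free / [L/(AE) + 1/k] = 0.2384 / [ 1975/(425×145×10³) + 1/(72×10³) ].
P = 0.2384 / 4.594×10⁻⁵ = 5189 N.
Spring extension = P/k = 5189/(72×10³) = 0.07207 mm.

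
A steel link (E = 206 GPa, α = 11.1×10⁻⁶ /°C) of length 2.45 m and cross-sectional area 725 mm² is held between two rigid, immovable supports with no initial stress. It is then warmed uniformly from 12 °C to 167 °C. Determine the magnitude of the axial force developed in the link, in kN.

With zero net strain, σ = E·αΔT = 206 GPa × 11.1×10⁻⁶ × 155 = 354.4 MPa.
Then P = σA = 354.4 × 725 mm² = 257 kN, compressive.

P ≈ 257 kN (compressive)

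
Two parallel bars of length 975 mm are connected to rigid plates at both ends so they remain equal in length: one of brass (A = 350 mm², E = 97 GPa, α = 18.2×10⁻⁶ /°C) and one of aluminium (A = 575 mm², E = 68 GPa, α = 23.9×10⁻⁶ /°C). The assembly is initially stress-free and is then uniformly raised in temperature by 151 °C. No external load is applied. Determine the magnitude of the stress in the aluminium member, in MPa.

Both members must finish at the same length. With the larger α, the aluminium tends to over-expand; the plates restrain it, putting the aluminium in compression and the brass in tension. With no external load the two internal forces are equal and opposite, magnitude P.
Compatibility of the two members (thermal + elastic change equal): (α₁ − α₂)ΔT = P·[1/(A₁E₁) + 1/(A₂E₂)].
|α₁ − α₂|·ΔT = 5.7×10⁻⁶ × 151 = 0.0008607.
1/(A₁E₁) + 1/(A₂E₂) = 1/(350×97×10³) + 1/(575×68×10³) = 5.503×10⁻⁸ N⁻¹.
P = 0.0008607 / 5.503×10⁻⁸ = 15640 N = 15.64 kN.
σ_{aluminium} = P/A₂ = 15640/575 = 27.2 MPa, compressive.

σ ≈ 27.2 MPa (compressive)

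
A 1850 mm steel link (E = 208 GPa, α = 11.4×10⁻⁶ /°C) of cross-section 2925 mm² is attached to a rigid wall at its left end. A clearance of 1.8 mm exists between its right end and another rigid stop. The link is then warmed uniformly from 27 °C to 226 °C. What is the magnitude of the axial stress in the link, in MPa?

σ ≈ 269 MPa (compressive)

Unrestrained expansion: δ_free = αΔT L = 11.4×10⁻⁶ × 199 × 1850 = 4.197 mm.
This exceeds the 1.8 mm gap, so the wall pushes back. The portion of expansion that must be recovered elastically is δ_free − gap = 4.197 − 1.8 = 2.397 mm.
That suppressed elongation corresponds to σ = E·Δ/L = 208×10³ × 2.397/1850 = 269.5 MPa.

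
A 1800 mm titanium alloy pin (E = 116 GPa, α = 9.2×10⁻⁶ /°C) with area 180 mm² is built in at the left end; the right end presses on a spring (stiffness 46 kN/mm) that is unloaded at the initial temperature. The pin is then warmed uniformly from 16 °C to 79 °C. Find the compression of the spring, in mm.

If the spring were absent the pin would lengthen by αΔT L = 9.2×10⁻⁶ × 63 × 1800 = 1.043 mm.
Let P be the compressive force at the spring. The pin shortens elastically by PL/(AE) and the spring compresses by P/k; together these equal δ_free.
P [ L/(AE) + 1/k ] = δ_free → P [ 1800/(180×116×10³) + 1/(46×10³) ] = 1.043.
P = 1.043 / 0.0001079 = 9665 N.
Spring compression = P/k = 9665/(46×10³) = 0.2101 mm.

δ ≈ 0.21 mm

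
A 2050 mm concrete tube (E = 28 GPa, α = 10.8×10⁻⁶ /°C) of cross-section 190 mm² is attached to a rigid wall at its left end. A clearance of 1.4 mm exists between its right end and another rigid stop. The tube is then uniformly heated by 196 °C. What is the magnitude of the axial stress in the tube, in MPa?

Free thermal elongation = αΔT L = 10.8×10⁻⁶ × 196 × 2050 = 4.339 mm.
The gap closes (δ_free > 1.4 mm) and the wall then resists a further 4.339 − 1.4 = 2.939 mm of expansion.
Compatibility: PL/(AE) = 2.939 mm, so σ = P/A = E × (2.939/2050) = 40.15 MPa.

σ ≈ 40.1 MPa (compressive)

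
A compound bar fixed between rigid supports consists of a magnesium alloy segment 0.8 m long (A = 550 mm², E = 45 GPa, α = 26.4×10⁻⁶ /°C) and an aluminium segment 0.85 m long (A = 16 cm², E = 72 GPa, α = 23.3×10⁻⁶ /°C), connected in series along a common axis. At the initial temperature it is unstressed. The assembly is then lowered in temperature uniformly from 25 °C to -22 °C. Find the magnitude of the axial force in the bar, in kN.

P ≈ 48.4 kN (tensile)

Free thermal contraction of the whole bar: Σ αᵢΔT Lᵢ = 26.4×10⁻⁶×47×800 + 23.3×10⁻⁶×47×850 = 1.923 mm.
The walls prevent any net length change, so an axial force P (same in every segment) develops. Compatibility: P · Σ Lᵢ/(AᵢEᵢ) = δ_free.
Σ Lᵢ/(AᵢEᵢ) = 800/(550×45×10³) + 850/(1600×72×10³) = 3.97×10⁻⁵ mm/N.
P = 1.923 / 3.97×10⁻⁵ = 48450 N = 48.45 kN, tensile.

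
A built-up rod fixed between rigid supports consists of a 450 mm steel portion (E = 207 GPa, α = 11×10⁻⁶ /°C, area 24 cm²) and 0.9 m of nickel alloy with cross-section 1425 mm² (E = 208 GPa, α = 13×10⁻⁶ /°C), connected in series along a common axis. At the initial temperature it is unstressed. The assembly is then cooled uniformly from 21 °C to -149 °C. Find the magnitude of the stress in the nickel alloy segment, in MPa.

Free thermal contraction of the whole bar: Σ αᵢΔT Lᵢ = 11×10⁻⁶×170×450 + 13×10⁻⁶×170×900 = 2.83 mm.
Since the ends are fixed, an axial force P builds up, equal in every segment, with P · Σ Lᵢ/(AᵢEᵢ) = δ_free.
Σ Lᵢ/(AᵢEᵢ) = 450/(2400×207×10³) + 900/(1425×208×10³) = 3.942×10⁻⁶ mm/N.
So P = 2.83 / 3.942×10⁻⁶ = 718 kN, tensile.
σ_{nickel alloy} = P / A = 718000 / 1425 = 503.9 MPa.

σ ≈ 504 MPa (tensile)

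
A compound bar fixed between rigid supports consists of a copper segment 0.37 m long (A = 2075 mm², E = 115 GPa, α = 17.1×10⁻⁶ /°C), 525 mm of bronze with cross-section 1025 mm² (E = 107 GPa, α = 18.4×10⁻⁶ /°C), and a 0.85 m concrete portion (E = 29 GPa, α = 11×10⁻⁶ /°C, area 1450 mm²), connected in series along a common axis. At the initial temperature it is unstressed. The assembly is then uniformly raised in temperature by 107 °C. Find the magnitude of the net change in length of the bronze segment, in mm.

If the supports were absent, the total length change would be Σ αᵢΔT Lᵢ = 17.1×10⁻⁶×107×370 + 18.4×10⁻⁶×107×525 + 11×10⁻⁶×107×850 = 2.711 mm.
The walls prevent any net length change, so an axial force P (same in every segment) develops. Compatibility: P · Σ Lᵢ/(AᵢEᵢ) = δ_free.
Σ Lᵢ/(AᵢEᵢ) = 370/(2075×115×10³) + 525/(1025×107×10³) + 850/(1450×29×10³) = 2.655×10⁻⁵ mm/N.
P = 2.711 / 2.655×10⁻⁵ = 102100 N = 102.1 kN, compressive.
For the bronze segment, free thermal change = 18.4×10⁻⁶×107×525 = 1.034 mm and elastic change from P = 102100×525/(1025×107×10³) = 0.4888 mm; these oppose, so the net change is 0.545 mm (segment lengthens).

|ΔL| ≈ 0.545 mm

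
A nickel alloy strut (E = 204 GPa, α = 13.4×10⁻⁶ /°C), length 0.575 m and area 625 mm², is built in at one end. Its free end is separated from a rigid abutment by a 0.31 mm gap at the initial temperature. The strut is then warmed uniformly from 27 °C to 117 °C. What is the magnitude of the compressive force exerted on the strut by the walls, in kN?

P ≈ 85 kN

Free thermal elongation = αΔT L = 13.4×10⁻⁶ × 90 × 575 = 0.6935 mm.
After closing the 0.31 mm clearance, 0.6935 − 0.31 = 0.3835 mm of expansion remains to be suppressed by the wall.
Compatibility: PL/(AE) = 0.3835 mm, so σ = P/A = E × (0.3835/575) = 136 MPa.
Force on the wall = σA = 136 × 625 mm² = 85.03 kN.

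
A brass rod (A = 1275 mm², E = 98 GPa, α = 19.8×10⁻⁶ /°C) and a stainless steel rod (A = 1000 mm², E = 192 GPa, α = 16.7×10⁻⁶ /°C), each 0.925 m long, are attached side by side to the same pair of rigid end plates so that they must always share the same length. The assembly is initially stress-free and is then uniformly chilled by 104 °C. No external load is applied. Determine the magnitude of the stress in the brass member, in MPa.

σ ≈ 19.1 MPa (tensile)

The brass has the larger α, so on cooling it would change length more than the stainless steel if both were free. The rigid plates force a common final length, so the brass is put into tension and the stainless steel into compression, with equal and opposite forces P (no external load).
Compatibility of the two members (thermal + elastic change equal): (α₁ − α₂)ΔT = P·[1/(A₁E₁) + 1/(A₂E₂)].
|α₁ − α₂|·ΔT = 3.1×10⁻⁶ × 104 = 0.0003224.
1/(A₁E₁) + 1/(A₂E₂) = 1/(1275×98×10³) + 1/(1000×192×10³) = 1.321×10⁻⁸ N⁻¹.
P = 0.0003224 / 1.321×10⁻⁸ = 24400 N = 24.4 kN.
σ_{brass} = P/A₁ = 24400/1275 = 19.14 MPa, tensile.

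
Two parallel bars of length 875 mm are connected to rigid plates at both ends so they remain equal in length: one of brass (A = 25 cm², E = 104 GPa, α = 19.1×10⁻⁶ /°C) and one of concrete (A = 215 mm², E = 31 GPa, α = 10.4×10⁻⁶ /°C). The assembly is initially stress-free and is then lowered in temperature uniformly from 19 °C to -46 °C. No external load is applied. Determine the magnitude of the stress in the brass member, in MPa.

σ ≈ 1.47 MPa (tensile)

Equilibrium of a rigid end plate with no external load gives equal and opposite internal forces ±P in the two members. Since α_{brass} > α_{concrete}, cooling drives the brass into tension and the concrete into compression.
Equating the net (thermal + elastic) strains gives |α₁ − α₂|·ΔT = P·[1/(A₁E₁) + 1/(A₂E₂)].
|α₁ − α₂|·ΔT = 8.7×10⁻⁶ × 65 = 0.0005655.
1/(A₁E₁) + 1/(A₂E₂) = 1/(2500×104×10³) + 1/(215×31×10³) = 1.539×10⁻⁷ N⁻¹.
So P = 0.0005655 / 1.539×10⁻⁷ = 3.675 kN.
σ_{brass} = P/A₁ = 3675/2500 = 1.47 MPa, tensile.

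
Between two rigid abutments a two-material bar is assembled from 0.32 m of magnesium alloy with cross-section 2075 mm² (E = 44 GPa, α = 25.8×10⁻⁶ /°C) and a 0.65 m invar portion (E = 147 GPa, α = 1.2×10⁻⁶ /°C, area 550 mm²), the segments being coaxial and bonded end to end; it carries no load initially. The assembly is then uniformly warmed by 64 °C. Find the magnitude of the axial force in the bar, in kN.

P ≈ 50.1 kN (compressive)

If the supports were absent, the total length change would be Σ αᵢΔT Lᵢ = 25.8×10⁻⁶×64×320 + 1.2×10⁻⁶×64×650 = 0.5783 mm.
The walls prevent any net length change, so an axial force P (same in every segment) develops. Compatibility: P · Σ Lᵢ/(AᵢEᵢ) = δ_free.
The series flexibility is Σ Lᵢ/(AᵢEᵢ) = 320/(2075×44×10³) + 650/(550×147×10³) = 1.154×10⁻⁵ mm/N.
P = 0.5783 / 1.154×10⁻⁵ = 50090 N = 50.09 kN, compressive.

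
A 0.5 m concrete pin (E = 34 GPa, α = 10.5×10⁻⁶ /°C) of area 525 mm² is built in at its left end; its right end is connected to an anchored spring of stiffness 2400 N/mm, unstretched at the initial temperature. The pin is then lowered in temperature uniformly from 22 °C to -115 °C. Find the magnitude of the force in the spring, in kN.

P ≈ 1.62 kN

The unrestrained thermal change is αΔT L = 10.5×10⁻⁶ × 137 × 500 = 0.7192 mm.
With a force P in the spring, the elastic change of the pin is PL/(AE) and that of the spring is P/k; compatibility requires their sum to equal δ_free.
So P = δ_free / [L/(AE) + 1/k] = 0.7192 / [ 500/(525×34×10³) + 1/(2400) ].
P = 0.7192 / 0.0004447 = 1617 N.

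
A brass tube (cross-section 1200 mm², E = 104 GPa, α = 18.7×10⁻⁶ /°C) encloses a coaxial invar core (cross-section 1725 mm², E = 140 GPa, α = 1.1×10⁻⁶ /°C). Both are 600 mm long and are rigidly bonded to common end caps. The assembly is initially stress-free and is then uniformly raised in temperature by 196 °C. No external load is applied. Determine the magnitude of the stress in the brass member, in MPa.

σ ≈ 237 MPa (compressive)

The brass has the larger α, so on heating it would change length more than the invar if both were free. The rigid plates force a common final length, so the brass is put into compression and the invar into tension, with equal and opposite forces P (no external load).
Compatibility of the two members (thermal + elastic change equal): (α₁ − α₂)ΔT = P·[1/(A₁E₁) + 1/(A₂E₂)].
|α₁ − α₂|·ΔT = 17.6×10⁻⁶ × 196 = 0.00345.
1/(A₁E₁) + 1/(A₂E₂) = 1/(1200×104×10³) + 1/(1725×140×10³) = 1.215×10⁻⁸ N⁻¹.
So P = 0.00345 / 1.215×10⁻⁸ = 283.8 kN.
σ_{brass} = P/A₁ = 283800/1200 = 236.5 MPa, compressive.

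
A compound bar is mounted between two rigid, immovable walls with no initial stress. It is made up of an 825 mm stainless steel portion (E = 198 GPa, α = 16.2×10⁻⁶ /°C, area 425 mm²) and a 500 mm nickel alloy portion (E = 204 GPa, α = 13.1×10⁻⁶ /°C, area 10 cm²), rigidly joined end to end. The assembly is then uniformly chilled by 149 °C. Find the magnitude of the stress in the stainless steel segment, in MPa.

σ ≈ 570 MPa (tensile)

Free thermal contraction of the whole bar: Σ αᵢΔT Lᵢ = 16.2×10⁻⁶×149×825 + 13.1×10⁻⁶×149×500 = 2.967 mm.
The rigid supports impose zero overall length change; the single axial force P common to all segments must satisfy P Σ Lᵢ/(AᵢEᵢ) = δ_free.
The series flexibility is Σ Lᵢ/(AᵢEᵢ) = 825/(425×198×10³) + 500/(1000×204×10³) = 1.225×10⁻⁵ mm/N.
So P = 2.967 / 1.225×10⁻⁵ = 242.1 kN, tensile.
σ_{stainless steel} = P / A = 242100 / 425 = 569.7 MPa.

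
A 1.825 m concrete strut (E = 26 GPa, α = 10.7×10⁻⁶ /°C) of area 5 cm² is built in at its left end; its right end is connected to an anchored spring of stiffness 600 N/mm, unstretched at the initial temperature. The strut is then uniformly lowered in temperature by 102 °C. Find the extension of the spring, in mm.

δ ≈ 1.84 mm

Free thermal contraction: δ_free = αΔT L = 10.7×10⁻⁶ × 102 × 1825 = 1.992 mm.
Let P be the tensile force in the spring. The strut extends elastically by PL/(AE) and the spring stretches by P/k; together these equal δ_free.
P [ L/(AE) + 1/k ] = δ_free → P [ 1825/(500×26×10³) + 1/(600) ] = 1.992.
P = 1.992 / 0.001807 = 1102 N.
Spring extension = P/k = 1102/(600) = 1.837 mm.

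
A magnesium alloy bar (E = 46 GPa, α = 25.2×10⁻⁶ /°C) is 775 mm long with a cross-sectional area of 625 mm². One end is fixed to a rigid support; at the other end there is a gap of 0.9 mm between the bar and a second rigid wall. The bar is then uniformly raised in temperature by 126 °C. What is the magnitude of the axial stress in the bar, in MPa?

σ ≈ 92.6 MPa (compressive)

If the wall were absent the bar would grow by αΔT L = 25.2×10⁻⁶ × 126 × 775 = 2.461 mm.
The gap closes (δ_free > 0.9 mm) and the wall then resists a further 2.461 − 0.9 = 1.561 mm of expansion.
That suppressed elongation corresponds to σ = E·Δ/L = 46×10³ × 1.561/775 = 92.64 MPa.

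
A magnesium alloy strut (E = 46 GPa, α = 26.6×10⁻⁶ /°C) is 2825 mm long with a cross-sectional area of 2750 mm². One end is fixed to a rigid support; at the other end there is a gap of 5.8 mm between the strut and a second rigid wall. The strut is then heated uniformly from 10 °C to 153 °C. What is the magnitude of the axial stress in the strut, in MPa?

σ ≈ 80.5 MPa (compressive)

Unrestrained expansion: δ_free = αΔT L = 26.6×10⁻⁶ × 143 × 2825 = 10.75 mm.
After closing the 5.8 mm clearance, 10.75 − 5.8 = 4.946 mm of expansion remains to be suppressed by the wall.
So σ = E(δ_free − g)/L = 46×10³ × 4.946/2825 = 80.53 MPa.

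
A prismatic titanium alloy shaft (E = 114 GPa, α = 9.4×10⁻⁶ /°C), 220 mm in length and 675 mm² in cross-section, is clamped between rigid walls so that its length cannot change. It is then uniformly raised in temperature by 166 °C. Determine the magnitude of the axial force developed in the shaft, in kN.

P ≈ 120 kN (compressive)

Full restraint means ε = 0, so the stress is σ = EαΔT = 114×10³ × 9.4×10⁻⁶ × 166 = 177.9 MPa.
P = AEαΔT = 675 × 114×10³ × 9.4×10⁻⁶ × 166 = 120.1 kN (compressive).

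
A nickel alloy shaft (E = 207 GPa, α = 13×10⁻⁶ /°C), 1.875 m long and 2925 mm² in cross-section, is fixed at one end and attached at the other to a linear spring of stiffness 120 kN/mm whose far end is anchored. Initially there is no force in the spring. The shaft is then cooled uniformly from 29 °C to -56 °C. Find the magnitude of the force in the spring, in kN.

Free thermal contraction: δ_free = αΔT L = 13×10⁻⁶ × 85 × 1875 = 2.072 mm.
Let P be the tensile force in the spring. The shaft extends elastically by PL/(AE) and the spring stretches by P/k; together these equal δ_free.
P [ L/(AE) + 1/k ] = δ_free → P [ 1875/(2925×207×10³) + 1/(120×10³) ] = 2.072.
P = 2.072 / 1.143×10⁻⁵ = 181300 N.

P ≈ 181 kN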